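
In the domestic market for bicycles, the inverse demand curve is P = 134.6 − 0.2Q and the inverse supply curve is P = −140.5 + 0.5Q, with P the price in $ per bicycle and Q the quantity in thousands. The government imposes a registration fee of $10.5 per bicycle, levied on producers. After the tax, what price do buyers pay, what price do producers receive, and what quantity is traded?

Inverting to Q(P) form: Qd = 673 − 5P; Qs = 2P + 281.
Before the tax: set 673 − 5P = 2P + 281 → P* = $56, Q* = 393.
With the tax collected from producers, supply shifts: Qs = 2(P − 10.5) + 281.
Solving gives Q = 378 with buyers paying $59 and producers receiving $48.5 (the $10.5 wedge).

Buyers pay $59; producers receive $48.5; quantity = 378.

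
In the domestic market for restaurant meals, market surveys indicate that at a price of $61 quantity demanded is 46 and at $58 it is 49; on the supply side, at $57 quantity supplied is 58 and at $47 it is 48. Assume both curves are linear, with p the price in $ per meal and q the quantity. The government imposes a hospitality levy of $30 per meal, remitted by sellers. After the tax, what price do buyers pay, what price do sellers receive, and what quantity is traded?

Buyers pay $68; sellers receive $38; quantity = 39.

Demand slope: (49 − 46)/(58 − 61) = -1, so qd = 107 − p.
Supply slope: (48 − 58)/(47 − 57) = 1, so qs = p + 1.
Before the tax: set 107 − p = p + 1 → p* = $53, q* = 54.
With the tax collected from sellers, supply shifts: qs = (p − 30) + 1.
Solving gives q = 39 with buyers paying $68 and sellers receiving $38 (the $30 wedge).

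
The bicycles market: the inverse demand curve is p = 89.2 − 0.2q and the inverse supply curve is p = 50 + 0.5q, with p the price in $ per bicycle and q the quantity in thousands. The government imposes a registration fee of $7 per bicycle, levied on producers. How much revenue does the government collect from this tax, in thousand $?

Inverting to q(p) form: qd = 446 − 5p; qs = 2p − 100.
Before the tax: set 446 − 5p = 2p − 100 → p* = $78, q* = 56.
With the tax collected from producers, supply shifts: qs = 2(p − 7) − 100.
New equilibrium: buyers pay $80, producers receive $73, q = 46. (Wedge: pb − ps = 7.)
Revenue = t · Q = 7 · 46 = $322.

Tax revenue = $322 thousand.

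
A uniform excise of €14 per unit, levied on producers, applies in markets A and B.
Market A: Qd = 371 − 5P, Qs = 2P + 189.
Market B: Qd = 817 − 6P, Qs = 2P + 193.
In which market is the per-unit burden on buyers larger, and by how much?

Market A, by €0.5.

Market A: pre-tax P* = €26, Q* = 241; post-tax Q = 221; per-unit burden on buyers = €4.
Market B: pre-tax P* = €78, Q* = 349; post-tax Q = 328; per-unit burden on buyers = €3.5.
Difference: €4 vs €3.5 → market A is larger by €0.5.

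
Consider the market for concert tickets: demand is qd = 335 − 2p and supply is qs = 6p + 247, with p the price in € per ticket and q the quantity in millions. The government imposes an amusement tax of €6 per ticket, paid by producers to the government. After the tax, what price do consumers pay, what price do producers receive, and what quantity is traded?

Before the tax: set 335 − 2p = 6p + 247 → p* = €11, q* = 313.
With the tax collected from producers, supply shifts: qs = 6(p − 6) + 247.
Solving gives q = 304 with consumers paying €15.5 and producers receiving €9.5 (the €6 wedge).

Consumers pay €15.5; producers receive €9.5; quantity = 304.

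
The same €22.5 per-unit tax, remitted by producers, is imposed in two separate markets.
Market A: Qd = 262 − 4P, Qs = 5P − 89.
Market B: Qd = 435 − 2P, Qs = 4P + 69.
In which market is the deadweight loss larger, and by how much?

Market A, by €225.

Market A: pre-tax P* = €39, Q* = 106; post-tax Q = 56; deadweight loss = €562.5.
Market B: pre-tax P* = €61, Q* = 313; post-tax Q = 283; deadweight loss = €337.5.
Difference: €562.5 vs €337.5 → market A is larger by €225.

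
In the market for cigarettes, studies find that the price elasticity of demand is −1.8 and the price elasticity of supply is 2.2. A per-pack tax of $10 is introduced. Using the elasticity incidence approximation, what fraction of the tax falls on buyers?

Buyers' share ≈ 0.55.

Incidence ratio: buyers' share ≈ εs / (εs + |εd|) = 2.2 / (2.2 + 1.8) = 0.55.
Supply is the more elastic side, so buyers bear the larger share.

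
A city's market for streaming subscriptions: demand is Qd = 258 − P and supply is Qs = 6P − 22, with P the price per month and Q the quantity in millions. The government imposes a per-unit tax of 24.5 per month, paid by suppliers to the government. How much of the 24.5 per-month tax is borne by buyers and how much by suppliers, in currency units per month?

Before the tax: set 258 − P = 6P − 22 → P* = 40, Q* = 218.
With the tax collected from suppliers, supply shifts: Qs = 6(P − 24.5) − 22.
Solving gives Q = 197 with buyers paying 61 and suppliers receiving 36.5 (the 24.5 wedge).
Burden on buyers: 21; on suppliers: 3.5. (They sum to 24.5.)
The less price-elastic side of the market bears the larger share of a per-unit tax.

Buyers bear 21 per month; suppliers bear 3.5 per month.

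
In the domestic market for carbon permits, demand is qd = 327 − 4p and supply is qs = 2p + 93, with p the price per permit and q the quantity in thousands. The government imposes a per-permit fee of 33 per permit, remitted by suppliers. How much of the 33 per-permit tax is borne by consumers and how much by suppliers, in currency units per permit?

Consumers bear 11 per permit; suppliers bear 22 per permit.

Without the tax, 327 − 4p = 2p + 93 gives 6p = 234, so p* = 39 and q* = 171.
With the tax collected from suppliers, supply shifts: qs = 2(p − 33) + 93.
Solving gives q = 127 with consumers paying 50 and suppliers receiving 17 (the 33 wedge).
Burden on consumers: 11; on suppliers: 22. (They sum to 33.)
The less price-elastic side of the market bears the larger share of a per-unit tax.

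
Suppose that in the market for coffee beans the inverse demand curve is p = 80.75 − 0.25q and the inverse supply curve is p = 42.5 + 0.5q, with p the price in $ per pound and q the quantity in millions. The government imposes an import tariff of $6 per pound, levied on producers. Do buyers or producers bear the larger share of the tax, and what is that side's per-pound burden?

Rewrite in direct form: qd = 323 − 4p and qs = 2p − 85.
Without the tax, 323 − 4p = 2p − 85 gives 6p = 408, so p* = $68 and q* = 51.
With the tax collected from producers, supply shifts: qs = 2(p − 6) − 85.
New equilibrium: buyers pay $70, producers receive $64, q = 43. (Wedge: pb − ps = 6.)
Per-pound burden: buyers $2, producers $4.
Producers take the larger share because supply is less price-elastic here (demand slope 4 vs supply slope 2).
The less price-elastic side of the market bears the larger share of a per-unit tax.

Producers bear the larger share: $4 per pound.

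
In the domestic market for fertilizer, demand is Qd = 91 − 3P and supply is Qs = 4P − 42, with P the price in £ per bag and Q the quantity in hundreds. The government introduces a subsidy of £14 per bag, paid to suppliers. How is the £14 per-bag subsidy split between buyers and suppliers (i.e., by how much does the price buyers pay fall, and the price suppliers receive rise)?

Buyers gain £8 per bag; suppliers gain £6 per bag.

Before the subsidy: set 91 − 3P = 4P − 42 → P* = £19, Q* = 34.
With a per-unit subsidy paid to suppliers, each receives P + 14 per unit sold, so supply becomes Qs = 4(P + 14) − 42.
New equilibrium: buyers pay £11, suppliers receive £25, Q = 58. (Wedge: Pb − Ps = −14.)
Gain to buyers: £8; to suppliers: £6. (They sum to £14.)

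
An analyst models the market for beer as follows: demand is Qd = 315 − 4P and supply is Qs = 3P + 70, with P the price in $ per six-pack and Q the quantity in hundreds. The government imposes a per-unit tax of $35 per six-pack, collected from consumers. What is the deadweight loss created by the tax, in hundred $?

Before the tax: set 315 − 4P = 3P + 70 → P* = $35, Q* = 175.
With the tax collected from consumers, demand (in seller-price terms) shifts: Qd = 315 − 4(P + 35).
New equilibrium: consumers pay $50, suppliers receive $15, Q = 115. (Wedge: Pb − Ps = 35.)
Quantity falls by |ΔQ| = |175 − 115| = 60.
DWL = ½ · t · |ΔQ| = ½ · 35 · 60 = $1050.

Deadweight loss = $1050 hundred.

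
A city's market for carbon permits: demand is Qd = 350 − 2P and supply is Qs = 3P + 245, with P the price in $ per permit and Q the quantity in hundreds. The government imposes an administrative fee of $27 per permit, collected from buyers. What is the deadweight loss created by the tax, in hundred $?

Deadweight loss = $437.4 hundred.

Before the tax: set 350 − 2P = 3P + 245 → P* = $21, Q* = 308.
With the tax collected from buyers, demand (in seller-price terms) shifts: Qd = 350 − 2(P + 27).
Solving gives Q = 275.6 with buyers paying $37.2 and producers receiving $10.2 (the $27 wedge).
Quantity falls by |ΔQ| = |308 − 275.6| = 32.4.
DWL = ½ · t · |ΔQ| = ½ · 27 · 32.4 = $437.4.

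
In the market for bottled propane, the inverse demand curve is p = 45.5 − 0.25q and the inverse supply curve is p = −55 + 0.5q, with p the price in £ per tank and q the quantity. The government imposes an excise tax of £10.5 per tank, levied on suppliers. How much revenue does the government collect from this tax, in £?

Tax revenue = £1260.

Rewrite in direct form: qd = 182 − 4p and qs = 2p + 110.
Before the tax: set 182 − 4p = 2p + 110 → p* = £12, q* = 134.
With the tax collected from suppliers, supply shifts: qs = 2(p − 10.5) + 110.
New equilibrium: consumers pay £15.5, suppliers receive £5, q = 120. (Wedge: pb − ps = 10.5.)
Revenue = t · Q = 10.5 · 120 = £1260.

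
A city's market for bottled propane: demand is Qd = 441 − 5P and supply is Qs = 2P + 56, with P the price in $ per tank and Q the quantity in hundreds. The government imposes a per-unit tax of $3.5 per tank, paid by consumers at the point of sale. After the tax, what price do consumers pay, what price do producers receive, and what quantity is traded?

Consumers pay $56; producers receive $52.5; quantity = 161.

Before the tax: set 441 − 5P = 2P + 56 → P* = $55, Q* = 166.
With the tax collected from consumers, demand (in seller-price terms) shifts: Qd = 441 − 5(P + 3.5).
Solving gives Q = 161 with consumers paying $56 and producers receiving $52.5 (the $3.5 wedge).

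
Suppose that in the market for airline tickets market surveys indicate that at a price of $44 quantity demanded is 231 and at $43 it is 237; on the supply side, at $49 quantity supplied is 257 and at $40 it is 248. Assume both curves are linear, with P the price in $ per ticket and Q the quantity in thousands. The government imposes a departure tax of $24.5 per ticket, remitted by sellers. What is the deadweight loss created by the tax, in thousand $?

Deadweight loss = $257.25 thousand.

Demand slope: (237 − 231)/(43 − 44) = -6, so Qd = 495 − 6P.
Supply slope: (248 − 257)/(40 − 49) = 1, so Qs = P + 208.
Without the tax, 495 − 6P = P + 208 gives 7P = 287, so P* = $41 and Q* = 249.
With the tax collected from sellers, supply shifts: Qs = (P − 24.5) + 208.
Solving gives Q = 228 with buyers paying $44.5 and sellers receiving $20 (the $24.5 wedge).
Quantity falls by |ΔQ| = |249 − 228| = 21.
DWL = ½ · t · |ΔQ| = ½ · 24.5 · 21 = $257.25.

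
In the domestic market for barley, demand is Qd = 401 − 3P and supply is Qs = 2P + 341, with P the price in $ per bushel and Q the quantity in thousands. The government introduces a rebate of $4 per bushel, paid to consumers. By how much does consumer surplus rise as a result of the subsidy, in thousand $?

Before the subsidy: set 401 − 3P = 2P + 341 → P* = $12, Q* = 365.
With a per-unit subsidy paid to consumers, each effectively pays P − 4, so demand becomes Qd = 401 − 3(P − 4).
Solving gives Q = 369.8 with consumers paying $10.4 and producers receiving $14.4 (the $4 wedge).
ΔCS is the trapezoid between Q = 369.8 and Q = 365 of height $1.6: ½ · (365 + 369.8) · 1.6 = $587.84.

Consumer surplus rises by $587.84 thousand.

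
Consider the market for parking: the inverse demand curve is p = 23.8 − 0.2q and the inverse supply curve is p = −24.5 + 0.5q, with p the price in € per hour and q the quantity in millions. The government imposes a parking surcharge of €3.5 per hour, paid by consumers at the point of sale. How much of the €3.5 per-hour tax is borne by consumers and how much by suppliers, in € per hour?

Consumers bear €1 per hour; suppliers bear €2.5 per hour.

Inverting to q(p) form: qd = 119 − 5p; qs = 2p + 49.
Without the tax, 119 − 5p = 2p + 49 gives 7p = 70, so p* = €10 and q* = 69.
With the tax collected from consumers, demand (in seller-price terms) shifts: qd = 119 − 5(p + 3.5).
New equilibrium: consumers pay €11, suppliers receive €7.5, q = 64. (Wedge: pb − ps = 3.5.)
Burden on consumers: €1; on suppliers: €2.5. (They sum to €3.5.)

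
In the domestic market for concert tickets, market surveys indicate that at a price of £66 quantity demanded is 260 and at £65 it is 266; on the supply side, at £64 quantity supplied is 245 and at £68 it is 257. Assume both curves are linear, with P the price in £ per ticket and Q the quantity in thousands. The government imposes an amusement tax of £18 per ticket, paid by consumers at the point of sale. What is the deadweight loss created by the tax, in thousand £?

Deadweight loss = £324 thousand.

Demand slope: (266 − 260)/(65 − 66) = -6, so Qd = 656 − 6P.
Supply slope: (257 − 245)/(68 − 64) = 3, so Qs = 3P + 53.
Without the tax, 656 − 6P = 3P + 53 gives 9P = 603, so P* = £67 and Q* = 254.
With the tax collected from consumers, demand (in seller-price terms) shifts: Qd = 656 − 6(P + 18).
Solving gives Q = 218 with consumers paying £73 and producers receiving £55 (the £18 wedge).
Quantity falls by |ΔQ| = |254 − 218| = 36.
DWL = ½ · t · |ΔQ| = ½ · 18 · 36 = £324.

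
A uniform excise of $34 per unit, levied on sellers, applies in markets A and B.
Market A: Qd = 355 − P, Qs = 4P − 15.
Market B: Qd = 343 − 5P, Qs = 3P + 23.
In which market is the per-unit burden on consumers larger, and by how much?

Market A, by $14.45.

Market A: pre-tax P* = $74, Q* = 281; post-tax Q = 253.8; per-unit burden on consumers = $27.2.
Market B: pre-tax P* = $40, Q* = 143; post-tax Q = 79.25; per-unit burden on consumers = $12.75.
Difference: $27.2 vs $12.75 → market A is larger by $14.45.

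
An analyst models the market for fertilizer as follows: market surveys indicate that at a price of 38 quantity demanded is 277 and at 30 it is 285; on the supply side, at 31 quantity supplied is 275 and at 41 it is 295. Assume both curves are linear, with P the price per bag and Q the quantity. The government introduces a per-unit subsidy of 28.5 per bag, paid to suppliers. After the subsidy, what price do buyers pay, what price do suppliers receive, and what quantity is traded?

Buyers pay 15; suppliers receive 43.5; quantity = 300.

Demand slope: (285 − 277)/(30 − 38) = -1, so Qd = 315 − P.
Supply slope: (295 − 275)/(41 − 31) = 2, so Qs = 2P + 213.
Without the subsidy, 315 − P = 2P + 213 gives 3P = 102, so P* = 34 and Q* = 281.
With a per-unit subsidy paid to suppliers, each receives P + 28.5 per unit sold, so supply becomes Qs = 2(P + 28.5) + 213.
New equilibrium: buyers pay 15, suppliers receive 43.5, Q = 300. (Wedge: Pb − Ps = −28.5.)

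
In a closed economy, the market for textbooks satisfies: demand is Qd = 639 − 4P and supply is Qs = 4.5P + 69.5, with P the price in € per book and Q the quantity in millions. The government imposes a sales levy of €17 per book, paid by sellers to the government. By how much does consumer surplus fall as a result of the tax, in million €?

Before the tax: set 639 − 4P = 4.5P + 69.5 → P* = €67, Q* = 371.
With the tax collected from sellers, supply shifts: Qs = 4.5(P − 17) + 69.5.
Solving gives Q = 335 with buyers paying €76 and sellers receiving €59 (the €17 wedge).
ΔCS is the trapezoid between Q = 335 and Q = 371 of height €9: ½ · (371 + 335) · 9 = €3177.

Consumer surplus falls by €3177 million.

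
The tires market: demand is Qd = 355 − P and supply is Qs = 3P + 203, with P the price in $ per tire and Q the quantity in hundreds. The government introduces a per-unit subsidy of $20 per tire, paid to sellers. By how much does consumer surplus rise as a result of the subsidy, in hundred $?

Consumer surplus rises by $4867.5 hundred.

Without the subsidy, 355 − P = 3P + 203 gives 4P = 152, so P* = $38 and Q* = 317.
With a per-unit subsidy paid to sellers, each receives P + 20 per unit sold, so supply becomes Qs = 3(P + 20) + 203.
Solving gives Q = 332 with buyers paying $23 and sellers receiving $43 (the $20 wedge).
ΔCS is the trapezoid between Q = 332 and Q = 317 of height $15: ½ · (317 + 332) · 15 = $4867.5.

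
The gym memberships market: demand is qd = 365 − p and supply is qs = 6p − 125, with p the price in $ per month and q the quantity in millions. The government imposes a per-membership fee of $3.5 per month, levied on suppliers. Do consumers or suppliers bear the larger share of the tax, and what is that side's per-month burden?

Consumers bear the larger share: $3 per month.

Before the tax: set 365 − p = 6p − 125 → p* = $70, q* = 295.
With the tax collected from suppliers, supply shifts: qs = 6(p − 3.5) − 125.
Solving gives q = 292 with consumers paying $73 and suppliers receiving $69.5 (the $3.5 wedge).
Per-month burden: consumers $3, suppliers $0.5.
Consumers take the larger share because demand is less price-elastic here (demand slope 1 vs supply slope 6).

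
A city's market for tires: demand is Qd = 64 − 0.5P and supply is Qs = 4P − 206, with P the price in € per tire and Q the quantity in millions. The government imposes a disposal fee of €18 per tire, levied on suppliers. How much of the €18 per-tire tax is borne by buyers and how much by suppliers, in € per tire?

Before the tax: set 64 − 0.5P = 4P − 206 → P* = €60, Q* = 34.
With the tax collected from suppliers, supply shifts: Qs = 4(P − 18) − 206.
New equilibrium: buyers pay €76, suppliers receive €58, Q = 26. (Wedge: Pb − Ps = 18.)
Burden on buyers: €16; on suppliers: €2. (They sum to €18.)
The less price-elastic side of the market bears the larger share of a per-unit tax.

Buyers bear €16 per tire; suppliers bear €2 per tire.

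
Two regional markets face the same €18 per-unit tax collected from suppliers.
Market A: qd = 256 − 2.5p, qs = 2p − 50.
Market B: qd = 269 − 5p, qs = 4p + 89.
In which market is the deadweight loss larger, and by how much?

Market B, by €180.

Market A: pre-tax p* = €68, q* = 86; post-tax q = 66; deadweight loss = €180.
Market B: pre-tax p* = €20, q* = 169; post-tax q = 129; deadweight loss = €360.
Difference: €180 vs €360 → market B is larger by €180.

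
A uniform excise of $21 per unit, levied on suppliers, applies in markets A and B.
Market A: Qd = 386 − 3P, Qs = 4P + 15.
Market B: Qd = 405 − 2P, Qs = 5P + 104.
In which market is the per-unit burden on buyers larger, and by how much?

Market A: pre-tax P* = $53, Q* = 227; post-tax Q = 191; per-unit burden on buyers = $12.
Market B: pre-tax P* = $43, Q* = 319; post-tax Q = 289; per-unit burden on buyers = $15.
Difference: $12 vs $15 → market B is larger by $3.

Market B, by $3.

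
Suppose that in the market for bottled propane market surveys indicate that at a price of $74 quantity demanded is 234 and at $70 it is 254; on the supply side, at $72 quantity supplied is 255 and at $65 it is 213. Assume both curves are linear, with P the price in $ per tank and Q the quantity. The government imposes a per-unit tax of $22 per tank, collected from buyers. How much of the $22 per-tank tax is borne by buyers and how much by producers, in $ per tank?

Buyers bear $12 per tank; producers bear $10 per tank.

Demand slope: (254 − 234)/(70 − 74) = -5, so Qd = 604 − 5P.
Supply slope: (213 − 255)/(65 − 72) = 6, so Qs = 6P − 177.
Before the tax: set 604 − 5P = 6P − 177 → P* = $71, Q* = 249.
With the tax collected from buyers, demand (in seller-price terms) shifts: Qd = 604 − 5(P + 22).
New equilibrium: buyers pay $83, producers receive $61, Q = 189. (Wedge: Pb − Ps = 22.)
Burden on buyers: $12; on producers: $10. (They sum to $22.)
The less price-elastic side of the market bears the larger share of a per-unit tax.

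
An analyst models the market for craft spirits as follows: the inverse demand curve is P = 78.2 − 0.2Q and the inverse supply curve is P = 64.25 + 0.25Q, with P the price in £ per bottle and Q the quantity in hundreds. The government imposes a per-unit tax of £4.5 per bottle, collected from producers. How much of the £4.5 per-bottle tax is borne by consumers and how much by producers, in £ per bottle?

Rewrite in direct form: Qd = 391 − 5P and Qs = 4P − 257.
Without the tax, 391 − 5P = 4P − 257 gives 9P = 648, so P* = £72 and Q* = 31.
With the tax collected from producers, supply shifts: Qs = 4(P − 4.5) − 257.
New equilibrium: consumers pay £74, producers receive £69.5, Q = 21. (Wedge: Pb − Ps = 4.5.)
Burden on consumers: £2; on producers: £2.5. (They sum to £4.5.)
The less price-elastic side of the market bears the larger share of a per-unit tax.

Consumers bear £2 per bottle; producers bear £2.5 per bottle.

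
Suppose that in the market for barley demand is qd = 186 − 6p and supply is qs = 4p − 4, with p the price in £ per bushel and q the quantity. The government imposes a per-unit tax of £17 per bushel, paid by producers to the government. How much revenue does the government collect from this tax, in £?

Tax revenue = £530.4.

Without the tax, 186 − 6p = 4p − 4 gives 10p = 190, so p* = £19 and q* = 72.
With the tax collected from producers, supply shifts: qs = 4(p − 17) − 4.
New equilibrium: buyers pay £25.8, producers receive £8.8, q = 31.2. (Wedge: pb − ps = 17.)
Revenue = t · Q = 17 · 31.2 = £530.4.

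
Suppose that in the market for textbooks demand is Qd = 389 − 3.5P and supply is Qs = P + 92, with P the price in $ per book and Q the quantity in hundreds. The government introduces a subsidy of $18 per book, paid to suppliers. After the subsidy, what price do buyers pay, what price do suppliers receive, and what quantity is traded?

Buyers pay $62; suppliers receive $80; quantity = 172.

Before the subsidy: set 389 − 3.5P = P + 92 → P* = $66, Q* = 158.
With a per-unit subsidy paid to suppliers, each receives P + 18 per unit sold, so supply becomes Qs = (P + 18) + 92.
New equilibrium: buyers pay $62, suppliers receive $80, Q = 172. (Wedge: Pb − Ps = −18.)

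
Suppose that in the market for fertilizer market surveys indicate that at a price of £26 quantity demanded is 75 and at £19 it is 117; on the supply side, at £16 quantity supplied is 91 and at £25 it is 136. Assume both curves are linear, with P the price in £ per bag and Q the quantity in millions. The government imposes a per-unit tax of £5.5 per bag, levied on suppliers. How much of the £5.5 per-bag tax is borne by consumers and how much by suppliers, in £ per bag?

Consumers bear £2.5 per bag; suppliers bear £3 per bag.

Demand slope: (117 − 75)/(19 − 26) = -6, so Qd = 231 − 6P.
Supply slope: (136 − 91)/(25 − 16) = 5, so Qs = 5P + 11.
Without the tax, 231 − 6P = 5P + 11 gives 11P = 220, so P* = £20 and Q* = 111.
With the tax collected from suppliers, supply shifts: Qs = 5(P − 5.5) + 11.
Solving gives Q = 96 with consumers paying £22.5 and suppliers receiving £17 (the £5.5 wedge).
Burden on consumers: £2.5; on suppliers: £3. (They sum to £5.5.)
The less price-elastic side of the market bears the larger share of a per-unit tax.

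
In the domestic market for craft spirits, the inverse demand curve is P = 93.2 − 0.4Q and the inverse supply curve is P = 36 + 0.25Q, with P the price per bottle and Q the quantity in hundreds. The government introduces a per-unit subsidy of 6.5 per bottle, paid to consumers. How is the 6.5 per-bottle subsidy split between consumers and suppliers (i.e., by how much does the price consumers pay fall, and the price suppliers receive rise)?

Inverting to Q(P) form: Qd = 233 − 2.5P; Qs = 4P − 144.
Before the subsidy: set 233 − 2.5P = 4P − 144 → P* = 58, Q* = 88.
With a per-unit subsidy paid to consumers, each effectively pays P − 6.5, so demand becomes Qd = 233 − 2.5(P − 6.5).
Solving gives Q = 98 with consumers paying 54 and suppliers receiving 60.5 (the 6.5 wedge).
Gain to consumers: 4; to suppliers: 2.5. (They sum to 6.5.)

Consumers gain 4 per bottle; suppliers gain 2.5 per bottle.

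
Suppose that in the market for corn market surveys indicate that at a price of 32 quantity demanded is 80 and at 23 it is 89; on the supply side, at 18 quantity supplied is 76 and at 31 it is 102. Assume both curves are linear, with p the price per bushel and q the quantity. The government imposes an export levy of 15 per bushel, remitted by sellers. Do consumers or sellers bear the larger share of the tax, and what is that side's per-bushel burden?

Demand slope: (89 − 80)/(23 − 32) = -1, so qd = 112 − p.
Supply slope: (102 − 76)/(31 − 18) = 2, so qs = 2p + 40.
Without the tax, 112 − p = 2p + 40 gives 3p = 72, so p* = 24 and q* = 88.
With the tax collected from sellers, supply shifts: qs = 2(p − 15) + 40.
New equilibrium: consumers pay 34, sellers receive 19, q = 78. (Wedge: pb − ps = 15.)
Per-bushel burden: consumers 10, sellers 5.
Consumers take the larger share because demand is less price-elastic here (demand slope 1 vs supply slope 2).

Consumers bear the larger share: 10 per bushel.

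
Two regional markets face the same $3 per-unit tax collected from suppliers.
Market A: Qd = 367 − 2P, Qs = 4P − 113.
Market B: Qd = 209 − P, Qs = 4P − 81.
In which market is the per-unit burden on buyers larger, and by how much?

Market B, by $0.4.

Market A: pre-tax P* = $80, Q* = 207; post-tax Q = 203; per-unit burden on buyers = $2.
Market B: pre-tax P* = $58, Q* = 151; post-tax Q = 148.6; per-unit burden on buyers = $2.4.
Difference: $2 vs $2.4 → market B is larger by $0.4.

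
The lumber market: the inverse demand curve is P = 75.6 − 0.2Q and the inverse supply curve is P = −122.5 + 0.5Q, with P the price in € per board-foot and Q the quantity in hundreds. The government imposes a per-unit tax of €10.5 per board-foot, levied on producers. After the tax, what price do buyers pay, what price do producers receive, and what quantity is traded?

Buyers pay €22; producers receive €11.5; quantity = 268.

Rewrite in direct form: Qd = 378 − 5P and Qs = 2P + 245.
Without the tax, 378 − 5P = 2P + 245 gives 7P = 133, so P* = €19 and Q* = 283.
With the tax collected from producers, supply shifts: Qs = 2(P − 10.5) + 245.
Solving gives Q = 268 with buyers paying €22 and producers receiving €11.5 (the €10.5 wedge).
The less price-elastic side of the market bears the larger share of a per-unit tax.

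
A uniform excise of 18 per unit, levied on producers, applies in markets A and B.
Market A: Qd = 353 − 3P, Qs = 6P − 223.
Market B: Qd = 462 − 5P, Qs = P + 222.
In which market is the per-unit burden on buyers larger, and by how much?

Market A, by 9.

Market A: pre-tax P* = 64, Q* = 161; post-tax Q = 125; per-unit burden on buyers = 12.
Market B: pre-tax P* = 40, Q* = 262; post-tax Q = 247; per-unit burden on buyers = 3.
Difference: 12 vs 3 → market A is larger by 9.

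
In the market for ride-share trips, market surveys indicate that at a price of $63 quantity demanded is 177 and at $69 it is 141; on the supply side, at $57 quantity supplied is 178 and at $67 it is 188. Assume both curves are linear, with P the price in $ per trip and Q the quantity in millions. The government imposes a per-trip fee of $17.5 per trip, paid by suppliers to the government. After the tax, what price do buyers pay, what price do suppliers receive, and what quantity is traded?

Buyers pay $64.5; suppliers receive $47; quantity = 168.

Demand slope: (141 − 177)/(69 − 63) = -6, so Qd = 555 − 6P.
Supply slope: (188 − 178)/(67 − 57) = 1, so Qs = P + 121.
Before the tax: set 555 − 6P = P + 121 → P* = $62, Q* = 183.
With the tax collected from suppliers, supply shifts: Qs = (P − 17.5) + 121.
New equilibrium: buyers pay $64.5, suppliers receive $47, Q = 168. (Wedge: Pb − Ps = 17.5.)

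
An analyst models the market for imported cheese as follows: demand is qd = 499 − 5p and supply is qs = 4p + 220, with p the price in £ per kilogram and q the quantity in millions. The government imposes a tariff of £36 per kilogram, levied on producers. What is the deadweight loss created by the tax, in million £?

Before the tax: set 499 − 5p = 4p + 220 → p* = £31, q* = 344.
With the tax collected from producers, supply shifts: qs = 4(p − 36) + 220.
Solving gives q = 264 with consumers paying £47 and producers receiving £11 (the £36 wedge).
Quantity falls by |ΔQ| = |344 − 264| = 80.
DWL = ½ · t · |ΔQ| = ½ · 36 · 80 = £1440.

Deadweight loss = £1440 million.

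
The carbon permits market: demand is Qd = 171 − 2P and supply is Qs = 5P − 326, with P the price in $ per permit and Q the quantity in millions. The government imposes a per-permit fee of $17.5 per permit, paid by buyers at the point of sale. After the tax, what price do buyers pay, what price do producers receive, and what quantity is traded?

Without the tax, 171 − 2P = 5P − 326 gives 7P = 497, so P* = $71 and Q* = 29.
With the tax collected from buyers, demand (in seller-price terms) shifts: Qd = 171 − 2(P + 17.5).
New equilibrium: buyers pay $83.5, producers receive $66, Q = 4. (Wedge: Pb − Ps = 17.5.)

Buyers pay $83.5; producers receive $66; quantity = 4.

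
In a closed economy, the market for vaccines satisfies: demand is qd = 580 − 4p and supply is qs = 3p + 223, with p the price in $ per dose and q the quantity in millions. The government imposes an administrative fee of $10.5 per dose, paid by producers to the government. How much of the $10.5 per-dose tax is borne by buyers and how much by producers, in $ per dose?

Without the tax, 580 − 4p = 3p + 223 gives 7p = 357, so p* = $51 and q* = 376.
With the tax collected from producers, supply shifts: qs = 3(p − 10.5) + 223.
New equilibrium: buyers pay $55.5, producers receive $45, q = 358. (Wedge: pb − ps = 10.5.)
Burden on buyers: $4.5; on producers: $6. (They sum to $10.5.)
The less price-elastic side of the market bears the larger share of a per-unit tax.

Buyers bear $4.5 per dose; producers bear $6 per dose.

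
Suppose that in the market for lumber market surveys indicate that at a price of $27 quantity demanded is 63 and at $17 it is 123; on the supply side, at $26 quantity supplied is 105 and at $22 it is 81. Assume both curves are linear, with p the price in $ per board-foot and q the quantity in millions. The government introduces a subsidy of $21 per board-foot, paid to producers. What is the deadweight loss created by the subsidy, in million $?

Demand slope: (123 − 63)/(17 − 27) = -6, so qd = 225 − 6p.
Supply slope: (81 − 105)/(22 − 26) = 6, so qs = 6p − 51.
Without the subsidy, 225 − 6p = 6p − 51 gives 12p = 276, so p* = $23 and q* = 87.
With a per-unit subsidy paid to producers, each receives p + 21 per unit sold, so supply becomes qs = 6(p + 21) − 51.
Solving gives q = 150 with buyers paying $12.5 and producers receiving $33.5 (the $21 wedge).
Quantity rises by |ΔQ| = |87 − 150| = 63.
DWL = ½ · t · |ΔQ| = ½ · 21 · 63 = $661.5.

Deadweight loss = $661.5 million.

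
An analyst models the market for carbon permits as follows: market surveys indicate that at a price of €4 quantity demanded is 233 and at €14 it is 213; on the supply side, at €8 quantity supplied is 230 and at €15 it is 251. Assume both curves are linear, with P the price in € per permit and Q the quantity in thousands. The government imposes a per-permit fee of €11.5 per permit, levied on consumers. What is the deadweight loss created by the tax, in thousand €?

Deadweight loss = €79.35 thousand.

Demand slope: (213 − 233)/(14 − 4) = -2, so Qd = 241 − 2P.
Supply slope: (251 − 230)/(15 − 8) = 3, so Qs = 3P + 206.
Before the tax: set 241 − 2P = 3P + 206 → P* = €7, Q* = 227.
With the tax collected from consumers, demand (in seller-price terms) shifts: Qd = 241 − 2(P + 11.5).
Solving gives Q = 213.2 with consumers paying €13.9 and producers receiving €2.4 (the €11.5 wedge).
Quantity falls by |ΔQ| = |227 − 213.2| = 13.8.
DWL = ½ · t · |ΔQ| = ½ · 11.5 · 13.8 = €79.35.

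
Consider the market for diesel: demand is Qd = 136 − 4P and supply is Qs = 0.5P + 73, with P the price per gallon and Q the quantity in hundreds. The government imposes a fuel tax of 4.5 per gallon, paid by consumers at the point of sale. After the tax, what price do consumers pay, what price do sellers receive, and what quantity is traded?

Consumers pay 14.5; sellers receive 10; quantity = 78.

Without the tax, 136 − 4P = 0.5P + 73 gives 4.5P = 63, so P* = 14 and Q* = 80.
With the tax collected from consumers, demand (in seller-price terms) shifts: Qd = 136 − 4(P + 4.5).
Solving gives Q = 78 with consumers paying 14.5 and sellers receiving 10 (the 4.5 wedge).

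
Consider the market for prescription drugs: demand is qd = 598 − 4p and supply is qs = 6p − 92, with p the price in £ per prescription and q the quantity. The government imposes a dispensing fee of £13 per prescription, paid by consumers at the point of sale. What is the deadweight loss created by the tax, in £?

Before the tax: set 598 − 4p = 6p − 92 → p* = £69, q* = 322.
With the tax collected from consumers, demand (in seller-price terms) shifts: qd = 598 − 4(p + 13).
Solving gives q = 290.8 with consumers paying £76.8 and suppliers receiving £63.8 (the £13 wedge).
Quantity falls by |ΔQ| = |322 − 290.8| = 31.2.
DWL = ½ · t · |ΔQ| = ½ · 13 · 31.2 = £202.8.

Deadweight loss = £202.8.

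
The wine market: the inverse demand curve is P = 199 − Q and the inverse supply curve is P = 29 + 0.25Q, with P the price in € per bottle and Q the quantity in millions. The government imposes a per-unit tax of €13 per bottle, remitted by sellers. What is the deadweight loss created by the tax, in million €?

Deadweight loss = €67.6 million.

Inverting to Q(P) form: Qd = 199 − P; Qs = 4P − 116.
Without the tax, 199 − P = 4P − 116 gives 5P = 315, so P* = €63 and Q* = 136.
With the tax collected from sellers, supply shifts: Qs = 4(P − 13) − 116.
Solving gives Q = 125.6 with buyers paying €73.4 and sellers receiving €60.4 (the €13 wedge).
Quantity falls by |ΔQ| = |136 − 125.6| = 10.4.
DWL = ½ · t · |ΔQ| = ½ · 13 · 10.4 = €67.6.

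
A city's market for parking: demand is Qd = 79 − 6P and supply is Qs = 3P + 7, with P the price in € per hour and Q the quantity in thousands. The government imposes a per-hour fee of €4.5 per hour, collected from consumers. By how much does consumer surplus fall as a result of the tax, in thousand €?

Without the tax, 79 − 6P = 3P + 7 gives 9P = 72, so P* = €8 and Q* = 31.
With the tax collected from consumers, demand (in seller-price terms) shifts: Qd = 79 − 6(P + 4.5).
Solving gives Q = 22 with consumers paying €9.5 and sellers receiving €5 (the €4.5 wedge).
ΔCS is the trapezoid between Q = 22 and Q = 31 of height €1.5: ½ · (31 + 22) · 1.5 = €39.75.

Consumer surplus falls by €39.75 thousand.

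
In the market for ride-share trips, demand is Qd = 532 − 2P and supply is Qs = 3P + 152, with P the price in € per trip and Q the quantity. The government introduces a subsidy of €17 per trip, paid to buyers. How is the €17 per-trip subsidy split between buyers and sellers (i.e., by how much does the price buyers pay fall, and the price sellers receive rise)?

Without the subsidy, 532 − 2P = 3P + 152 gives 5P = 380, so P* = €76 and Q* = 380.
With a per-unit subsidy paid to buyers, each effectively pays P − 17, so demand becomes Qd = 532 − 2(P − 17).
Solving gives Q = 400.4 with buyers paying €65.8 and sellers receiving €82.8 (the €17 wedge).
Gain to buyers: €10.2; to sellers: €6.8. (They sum to €17.)

Buyers gain €10.2 per trip; sellers gain €6.8 per trip.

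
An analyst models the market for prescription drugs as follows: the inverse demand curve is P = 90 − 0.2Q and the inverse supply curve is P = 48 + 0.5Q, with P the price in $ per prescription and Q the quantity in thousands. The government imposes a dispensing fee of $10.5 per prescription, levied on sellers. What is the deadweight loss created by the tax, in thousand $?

Deadweight loss = $78.75 thousand.

Inverting to Q(P) form: Qd = 450 − 5P; Qs = 2P − 96.
Without the tax, 450 − 5P = 2P − 96 gives 7P = 546, so P* = $78 and Q* = 60.
With the tax collected from sellers, supply shifts: Qs = 2(P − 10.5) − 96.
Solving gives Q = 45 with buyers paying $81 and sellers receiving $70.5 (the $10.5 wedge).
Quantity falls by |ΔQ| = |60 − 45| = 15.
DWL = ½ · t · |ΔQ| = ½ · 10.5 · 15 = $78.75.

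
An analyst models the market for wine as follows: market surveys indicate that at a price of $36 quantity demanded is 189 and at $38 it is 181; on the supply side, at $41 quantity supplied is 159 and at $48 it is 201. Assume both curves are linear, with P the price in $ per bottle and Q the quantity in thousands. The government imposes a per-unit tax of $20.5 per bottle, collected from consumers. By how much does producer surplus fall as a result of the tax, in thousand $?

Demand slope: (181 − 189)/(38 − 36) = -4, so Qd = 333 − 4P.
Supply slope: (201 − 159)/(48 − 41) = 6, so Qs = 6P − 87.
Without the tax, 333 − 4P = 6P − 87 gives 10P = 420, so P* = $42 and Q* = 165.
With the tax collected from consumers, demand (in seller-price terms) shifts: Qd = 333 − 4(P + 20.5).
New equilibrium: consumers pay $54.3, sellers receive $33.8, Q = 115.8. (Wedge: Pb − Ps = 20.5.)
ΔPS is the trapezoid between Q = 115.8 and Q = 165 of height $8.2: ½ · (165 + 115.8) · 8.2 = $1151.28.

Producer surplus falls by $1151.28 thousand.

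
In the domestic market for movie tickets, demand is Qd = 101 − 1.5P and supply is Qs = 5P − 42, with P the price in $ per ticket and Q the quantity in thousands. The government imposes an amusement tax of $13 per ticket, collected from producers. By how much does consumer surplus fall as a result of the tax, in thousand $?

Consumer surplus falls by $605 thousand.

Before the tax: set 101 − 1.5P = 5P − 42 → P* = $22, Q* = 68.
With the tax collected from producers, supply shifts: Qs = 5(P − 13) − 42.
Solving gives Q = 53 with consumers paying $32 and producers receiving $19 (the $13 wedge).
ΔCS is the trapezoid between Q = 53 and Q = 68 of height $10: ½ · (68 + 53) · 10 = $605.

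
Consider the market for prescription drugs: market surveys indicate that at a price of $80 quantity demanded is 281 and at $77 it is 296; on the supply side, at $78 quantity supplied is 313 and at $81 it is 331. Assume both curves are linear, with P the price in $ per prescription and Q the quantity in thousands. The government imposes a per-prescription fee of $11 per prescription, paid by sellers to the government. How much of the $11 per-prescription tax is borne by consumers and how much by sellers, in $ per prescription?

Consumers bear $6 per prescription; sellers bear $5 per prescription.

Demand slope: (296 − 281)/(77 − 80) = -5, so Qd = 681 − 5P.
Supply slope: (331 − 313)/(81 − 78) = 6, so Qs = 6P − 155.
Before the tax: set 681 − 5P = 6P − 155 → P* = $76, Q* = 301.
With the tax collected from sellers, supply shifts: Qs = 6(P − 11) − 155.
New equilibrium: consumers pay $82, sellers receive $71, Q = 271. (Wedge: Pb − Ps = 11.)
Burden on consumers: $6; on sellers: $5. (They sum to $11.)
The less price-elastic side of the market bears the larger share of a per-unit tax.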